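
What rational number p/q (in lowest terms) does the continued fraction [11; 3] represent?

34/3

Compute successive convergents:
a_0 = 11: 11/1
a_1 = 3: 34/3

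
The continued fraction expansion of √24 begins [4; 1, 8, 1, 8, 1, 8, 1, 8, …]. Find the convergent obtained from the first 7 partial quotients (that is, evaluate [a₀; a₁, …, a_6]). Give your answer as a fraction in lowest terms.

Compute successive convergents:
a_0 = 4: 4/1
a_1 = 1: 5/1
a_2 = 8: 44/9
a_3 = 1: 49/10
a_4 = 8: 436/89
a_5 = 1: 485/99
a_6 = 8: 4316/881

4316/881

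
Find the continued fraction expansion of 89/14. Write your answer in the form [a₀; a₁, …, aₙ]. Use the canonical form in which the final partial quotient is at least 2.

89 = 6·14 + 5, so a_0 = 6
14 = 2·5 + 4, so a_1 = 2
5 = 1·4 + 1, so a_2 = 1
4 = 4·1 + 0, so a_3 = 4

[6; 2, 1, 4]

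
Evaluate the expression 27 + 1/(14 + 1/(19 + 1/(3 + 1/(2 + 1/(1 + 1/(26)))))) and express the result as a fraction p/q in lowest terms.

1960196/72409

Start with 26.
1 + 1/(26/1) = 1 + 1/26 = 27/26
2 + 1/(27/26) = 2 + 26/27 = 80/27
3 + 1/(80/27) = 3 + 27/80 = 267/80
19 + 1/(267/80) = 19 + 80/267 = 5153/267
14 + 1/(5153/267) = 14 + 267/5153 = 72409/5153
27 + 1/(72409/5153) = 27 + 5153/72409 = 1960196/72409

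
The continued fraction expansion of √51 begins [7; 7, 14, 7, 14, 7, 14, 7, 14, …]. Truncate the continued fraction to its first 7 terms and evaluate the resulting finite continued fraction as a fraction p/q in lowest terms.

7068593/989801

Compute successive convergents:
a_0 = 7: 7/1
a_1 = 7: 50/7
a_2 = 14: 707/99
a_3 = 7: 4999/700
a_4 = 14: 70693/9899
a_5 = 7: 499850/69993
a_6 = 14: 7068593/989801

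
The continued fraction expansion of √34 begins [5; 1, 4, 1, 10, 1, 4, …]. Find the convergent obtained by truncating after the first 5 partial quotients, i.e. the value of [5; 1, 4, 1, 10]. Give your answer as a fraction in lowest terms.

Start with 10.
1 + 1/(10/1) = 1 + 1/10 = 11/10
4 + 1/(11/10) = 4 + 10/11 = 54/11
1 + 1/(54/11) = 1 + 11/54 = 65/54
5 + 1/(65/54) = 5 + 54/65 = 379/65

379/65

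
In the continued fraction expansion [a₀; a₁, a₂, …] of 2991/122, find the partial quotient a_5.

⌊2991/122⌋ = 24, remainder 63
⌊122/63⌋ = 1, remainder 59
⌊63/59⌋ = 1, remainder 4
⌊59/4⌋ = 14, remainder 3
⌊4/3⌋ = 1, remainder 1
⌊3/1⌋ = 3, remainder 0

3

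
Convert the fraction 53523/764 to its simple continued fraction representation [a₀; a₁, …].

[70; 17, 1, 3, 3, 3]

53523 ÷ 764 → quotient 70, remainder 43
764 ÷ 43 → quotient 17, remainder 33
43 ÷ 33 → quotient 1, remainder 10
33 ÷ 10 → quotient 3, remainder 3
10 ÷ 3 → quotient 3, remainder 1
3 ÷ 1 → quotient 3, remainder 0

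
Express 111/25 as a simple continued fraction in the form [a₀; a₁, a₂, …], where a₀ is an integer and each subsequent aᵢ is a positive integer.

[4; 2, 3, 1, 2]

Apply division with remainder until the remainder is 0:
⌊111/25⌋ = 4, remainder 11
⌊25/11⌋ = 2, remainder 3
⌊11/3⌋ = 3, remainder 2
⌊3/2⌋ = 1, remainder 1
⌊2/1⌋ = 2, remainder 0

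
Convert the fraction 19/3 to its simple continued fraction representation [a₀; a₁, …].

19 = 6·3 + 1, so a_0 = 6
3 = 3·1 + 0, so a_1 = 3

[6; 3]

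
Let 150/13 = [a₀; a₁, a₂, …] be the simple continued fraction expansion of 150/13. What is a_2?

Repeatedly divide and take the remainder:
⌊150/13⌋ = 11, remainder 7
⌊13/7⌋ = 1, remainder 6
⌊7/6⌋ = 1, remainder 1

1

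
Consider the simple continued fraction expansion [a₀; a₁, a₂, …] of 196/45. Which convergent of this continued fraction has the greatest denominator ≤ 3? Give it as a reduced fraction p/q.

13/3

a_0 = 4: 4/1  (≤ bound)
a_1 = 2: 9/2  (≤ bound)
a_2 = 1: 13/3  (≤ bound)
a_3 = 4: 61/14  (> 3, stop)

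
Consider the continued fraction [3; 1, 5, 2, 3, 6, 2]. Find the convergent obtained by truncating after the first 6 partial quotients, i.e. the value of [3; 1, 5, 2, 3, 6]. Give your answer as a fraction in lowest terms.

a_0 = 3: 3/1
a_1 = 1: 4/1
a_2 = 5: 23/6
a_3 = 2: 50/13
a_4 = 3: 173/45
a_5 = 6: 1088/283

1088/283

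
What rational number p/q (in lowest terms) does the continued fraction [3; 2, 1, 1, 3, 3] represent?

200/59

Compute successive convergents:
a_0 = 3: 3/1
a_1 = 2: 7/2
a_2 = 1: 10/3
a_3 = 1: 17/5
a_4 = 3: 61/18
a_5 = 3: 200/59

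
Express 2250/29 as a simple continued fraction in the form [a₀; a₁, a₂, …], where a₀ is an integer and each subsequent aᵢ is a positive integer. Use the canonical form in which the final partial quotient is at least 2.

Run the Euclidean algorithm, recording each quotient:
2250 = 77·29 + 17, so a_0 = 77
29 = 1·17 + 12, so a_1 = 1
17 = 1·12 + 5, so a_2 = 1
12 = 2·5 + 2, so a_3 = 2
5 = 2·2 + 1, so a_4 = 2
2 = 2·1 + 0, so a_5 = 2

[77; 1, 1, 2, 2, 2]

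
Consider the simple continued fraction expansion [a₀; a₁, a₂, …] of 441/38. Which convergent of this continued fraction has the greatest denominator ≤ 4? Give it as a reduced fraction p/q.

35/3

a_0 = 11: 11/1  (≤ bound)
a_1 = 1: 12/1  (≤ bound)
a_2 = 1: 23/2  (≤ bound)
a_3 = 1: 35/3  (≤ bound)
a_4 = 1: 58/5  (> 4, stop)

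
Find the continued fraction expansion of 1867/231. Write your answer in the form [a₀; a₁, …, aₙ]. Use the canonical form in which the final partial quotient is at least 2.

1867 ÷ 231 → quotient 8, remainder 19
231 ÷ 19 → quotient 12, remainder 3
19 ÷ 3 → quotient 6, remainder 1
3 ÷ 1 → quotient 3, remainder 0

[8; 12, 6, 3]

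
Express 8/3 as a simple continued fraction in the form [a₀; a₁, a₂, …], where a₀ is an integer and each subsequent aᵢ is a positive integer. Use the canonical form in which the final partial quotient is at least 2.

[2; 1, 2]

8 = 2·3 + 2, so a_0 = 2
3 = 1·2 + 1, so a_1 = 1
2 = 2·1 + 0, so a_2 = 2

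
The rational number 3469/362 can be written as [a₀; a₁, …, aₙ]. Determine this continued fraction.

⌊3469/362⌋ = 9, remainder 211
⌊362/211⌋ = 1, remainder 151
⌊211/151⌋ = 1, remainder 60
⌊151/60⌋ = 2, remainder 31
⌊60/31⌋ = 1, remainder 29
⌊31/29⌋ = 1, remainder 2
⌊29/2⌋ = 14, remainder 1
⌊2/1⌋ = 2, remainder 0

[9; 1, 1, 2, 1, 1, 14, 2]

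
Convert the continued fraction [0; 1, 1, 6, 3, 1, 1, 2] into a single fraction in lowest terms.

131/244

Start with 2.
1 + 1/(2/1) = 1 + 1/2 = 3/2
1 + 1/(3/2) = 1 + 2/3 = 5/3
3 + 1/(5/3) = 3 + 3/5 = 18/5
6 + 1/(18/5) = 6 + 5/18 = 113/18
1 + 1/(113/18) = 1 + 18/113 = 131/113
1 + 1/(131/113) = 1 + 113/131 = 244/131
0 + 1/(244/131) = 0 + 131/244 = 131/244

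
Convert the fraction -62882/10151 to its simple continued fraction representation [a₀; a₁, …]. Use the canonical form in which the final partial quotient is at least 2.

-62882 ÷ 10151 → quotient -7, remainder 8175
10151 ÷ 8175 → quotient 1, remainder 1976
8175 ÷ 1976 → quotient 4, remainder 271
1976 ÷ 271 → quotient 7, remainder 79
271 ÷ 79 → quotient 3, remainder 34
79 ÷ 34 → quotient 2, remainder 11
34 ÷ 11 → quotient 3, remainder 1
11 ÷ 1 → quotient 11, remainder 0

[-7; 1, 4, 7, 3, 2, 3, 11]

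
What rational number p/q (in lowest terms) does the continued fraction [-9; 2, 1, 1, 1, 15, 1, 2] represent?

Start with 2.
1 + 1/(2/1) = 1 + 1/2 = 3/2
15 + 1/(3/2) = 15 + 2/3 = 47/3
1 + 1/(47/3) = 1 + 3/47 = 50/47
1 + 1/(50/47) = 1 + 47/50 = 97/50
1 + 1/(97/50) = 1 + 50/97 = 147/97
2 + 1/(147/97) = 2 + 97/147 = 391/147
-9 + 1/(391/147) = -9 + 147/391 = -3372/391

-3372/391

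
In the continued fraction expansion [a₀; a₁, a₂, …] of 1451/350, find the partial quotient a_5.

1451 ÷ 350 → quotient 4, remainder 51
350 ÷ 51 → quotient 6, remainder 44
51 ÷ 44 → quotient 1, remainder 7
44 ÷ 7 → quotient 6, remainder 2
7 ÷ 2 → quotient 3, remainder 1
2 ÷ 1 → quotient 2, remainder 0

2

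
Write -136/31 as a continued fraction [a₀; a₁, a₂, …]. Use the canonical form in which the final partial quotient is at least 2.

[-5; 1, 1, 1, 1, 2, 2]

⌊-136/31⌋ = -5, remainder 19
⌊31/19⌋ = 1, remainder 12
⌊19/12⌋ = 1, remainder 7
⌊12/7⌋ = 1, remainder 5
⌊7/5⌋ = 1, remainder 2
⌊5/2⌋ = 2, remainder 1
⌊2/1⌋ = 2, remainder 0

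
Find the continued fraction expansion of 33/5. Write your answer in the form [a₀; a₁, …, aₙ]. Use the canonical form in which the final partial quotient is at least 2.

[6; 1, 1, 2]

Repeatedly divide and take the remainder:
33 = 6·5 + 3, so a_0 = 6
5 = 1·3 + 2, so a_1 = 1
3 = 1·2 + 1, so a_2 = 1
2 = 2·1 + 0, so a_3 = 2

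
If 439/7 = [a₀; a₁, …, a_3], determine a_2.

2

Run the Euclidean algorithm, recording each quotient:
439 = 62·7 + 5, so a_0 = 62
7 = 1·5 + 2, so a_1 = 1
5 = 2·2 + 1, so a_2 = 2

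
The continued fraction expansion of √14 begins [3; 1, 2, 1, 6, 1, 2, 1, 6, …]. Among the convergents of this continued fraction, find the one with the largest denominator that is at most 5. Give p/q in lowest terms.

a_0 = 3: 3/1  (≤ bound)
a_1 = 1: 4/1  (≤ bound)
a_2 = 2: 11/3  (≤ bound)
a_3 = 1: 15/4  (≤ bound)
a_4 = 6: 101/27  (> 5, stop)

15/4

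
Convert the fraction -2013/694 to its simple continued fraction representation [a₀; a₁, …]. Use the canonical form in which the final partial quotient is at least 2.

[-3; 10, 17, 4]

-2013 ÷ 694 → quotient -3, remainder 69
694 ÷ 69 → quotient 10, remainder 4
69 ÷ 4 → quotient 17, remainder 1
4 ÷ 1 → quotient 4, remainder 0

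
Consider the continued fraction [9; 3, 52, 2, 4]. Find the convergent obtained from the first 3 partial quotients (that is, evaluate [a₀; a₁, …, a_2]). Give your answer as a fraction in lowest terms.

Collapse the nested fraction from the inside out:
Start with 52.
3 + 1/(52/1) = 3 + 1/52 = 157/52
9 + 1/(157/52) = 9 + 52/157 = 1465/157

1465/157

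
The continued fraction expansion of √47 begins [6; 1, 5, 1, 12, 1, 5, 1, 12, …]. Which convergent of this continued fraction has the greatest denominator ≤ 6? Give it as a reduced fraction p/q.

List convergents until the denominator exceeds the bound:
a_0 = 6: 6/1  (≤ bound)
a_1 = 1: 7/1  (≤ bound)
a_2 = 5: 41/6  (≤ bound)
a_3 = 1: 48/7  (> 6, stop)

41/6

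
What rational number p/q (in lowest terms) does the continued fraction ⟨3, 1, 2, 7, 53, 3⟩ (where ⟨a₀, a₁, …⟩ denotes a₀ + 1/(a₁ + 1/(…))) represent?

12993/3529

Collapse the nested fraction from the inside out:
Start with 3.
53 + 1/(3/1) = 53 + 1/3 = 160/3
7 + 1/(160/3) = 7 + 3/160 = 1123/160
2 + 1/(1123/160) = 2 + 160/1123 = 2406/1123
1 + 1/(2406/1123) = 1 + 1123/2406 = 3529/2406
3 + 1/(3529/2406) = 3 + 2406/3529 = 12993/3529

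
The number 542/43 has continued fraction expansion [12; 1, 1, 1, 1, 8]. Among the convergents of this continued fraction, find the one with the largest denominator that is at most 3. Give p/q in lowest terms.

38/3

a_0 = 12: 12/1  (≤ bound)
a_1 = 1: 13/1  (≤ bound)
a_2 = 1: 25/2  (≤ bound)
a_3 = 1: 38/3  (≤ bound)
a_4 = 1: 63/5  (> 3, stop)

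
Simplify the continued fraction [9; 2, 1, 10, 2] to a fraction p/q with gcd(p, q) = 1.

626/67

a_0 = 9: 9/1
a_1 = 2: 19/2
a_2 = 1: 28/3
a_3 = 10: 299/32
a_4 = 2: 626/67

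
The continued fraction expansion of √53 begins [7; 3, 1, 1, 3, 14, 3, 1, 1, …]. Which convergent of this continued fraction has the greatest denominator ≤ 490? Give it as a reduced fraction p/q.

2599/357

List convergents until the denominator exceeds the bound:
a_0 = 7: 7/1  (≤ bound)
a_1 = 3: 22/3  (≤ bound)
a_2 = 1: 29/4  (≤ bound)
a_3 = 1: 51/7  (≤ bound)
a_4 = 3: 182/25  (≤ bound)
a_5 = 14: 2599/357  (≤ bound)
a_6 = 3: 7979/1096  (> 490, stop)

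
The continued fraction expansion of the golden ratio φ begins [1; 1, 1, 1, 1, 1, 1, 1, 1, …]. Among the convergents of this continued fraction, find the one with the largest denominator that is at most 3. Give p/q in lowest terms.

5/3

a_0 = 1: 1/1  (≤ bound)
a_1 = 1: 2/1  (≤ bound)
a_2 = 1: 3/2  (≤ bound)
a_3 = 1: 5/3  (≤ bound)
a_4 = 1: 8/5  (> 3, stop)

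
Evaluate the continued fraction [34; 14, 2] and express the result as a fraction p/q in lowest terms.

Compute successive convergents:
a_0 = 34: 34/1
a_1 = 14: 477/14
a_2 = 2: 988/29

988/29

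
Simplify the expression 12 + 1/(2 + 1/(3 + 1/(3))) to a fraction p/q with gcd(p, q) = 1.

286/23

Start with 3.
3 + 1/(3/1) = 3 + 1/3 = 10/3
2 + 1/(10/3) = 2 + 3/10 = 23/10
12 + 1/(23/10) = 12 + 10/23 = 286/23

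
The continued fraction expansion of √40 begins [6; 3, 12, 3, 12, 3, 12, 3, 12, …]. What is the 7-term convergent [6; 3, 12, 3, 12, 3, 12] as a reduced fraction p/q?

Start with 12.
3 + 1/(12/1) = 3 + 1/12 = 37/12
12 + 1/(37/12) = 12 + 12/37 = 456/37
3 + 1/(456/37) = 3 + 37/456 = 1405/456
12 + 1/(1405/456) = 12 + 456/1405 = 17316/1405
3 + 1/(17316/1405) = 3 + 1405/17316 = 53353/17316
6 + 1/(53353/17316) = 6 + 17316/53353 = 337434/53353

337434/53353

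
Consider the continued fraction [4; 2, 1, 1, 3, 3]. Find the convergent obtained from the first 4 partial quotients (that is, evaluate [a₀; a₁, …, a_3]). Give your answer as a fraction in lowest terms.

22/5

Work from the innermost term outward:
Start with 1.
1 + 1/(1/1) = 1 + 1/1 = 2/1
2 + 1/(2/1) = 2 + 1/2 = 5/2
4 + 1/(5/2) = 4 + 2/5 = 22/5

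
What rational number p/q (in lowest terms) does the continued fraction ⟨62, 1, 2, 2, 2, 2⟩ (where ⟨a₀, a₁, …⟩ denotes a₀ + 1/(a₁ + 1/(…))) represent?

2571/41

Collapse the nested fraction from the inside out:
Start with 2.
2 + 1/(2/1) = 2 + 1/2 = 5/2
2 + 1/(5/2) = 2 + 2/5 = 12/5
2 + 1/(12/5) = 2 + 5/12 = 29/12
1 + 1/(29/12) = 1 + 12/29 = 41/29
62 + 1/(41/29) = 62 + 29/41 = 2571/41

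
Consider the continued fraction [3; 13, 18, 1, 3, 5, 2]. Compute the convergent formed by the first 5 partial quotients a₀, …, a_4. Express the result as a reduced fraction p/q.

Work from the innermost term outward:
Start with 3.
1 + 1/(3/1) = 1 + 1/3 = 4/3
18 + 1/(4/3) = 18 + 3/4 = 75/4
13 + 1/(75/4) = 13 + 4/75 = 979/75
3 + 1/(979/75) = 3 + 75/979 = 3012/979

3012/979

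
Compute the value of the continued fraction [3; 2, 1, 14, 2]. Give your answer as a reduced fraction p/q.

304/91

Compute successive convergents:
a_0 = 3: 3/1
a_1 = 2: 7/2
a_2 = 1: 10/3
a_3 = 14: 147/44
a_4 = 2: 304/91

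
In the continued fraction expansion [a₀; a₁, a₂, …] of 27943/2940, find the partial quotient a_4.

Apply division with remainder until the remainder is 0:
27943 ÷ 2940 → quotient 9, remainder 1483
2940 ÷ 1483 → quotient 1, remainder 1457
1483 ÷ 1457 → quotient 1, remainder 26
1457 ÷ 26 → quotient 56, remainder 1
26 ÷ 1 → quotient 26, remainder 0

26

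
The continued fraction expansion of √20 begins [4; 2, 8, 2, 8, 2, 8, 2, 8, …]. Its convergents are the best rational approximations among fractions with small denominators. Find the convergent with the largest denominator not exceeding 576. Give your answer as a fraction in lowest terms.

a_0 = 4: 4/1  (≤ bound)
a_1 = 2: 9/2  (≤ bound)
a_2 = 8: 76/17  (≤ bound)
a_3 = 2: 161/36  (≤ bound)
a_4 = 8: 1364/305  (≤ bound)
a_5 = 2: 2889/646  (> 576, stop)

1364/305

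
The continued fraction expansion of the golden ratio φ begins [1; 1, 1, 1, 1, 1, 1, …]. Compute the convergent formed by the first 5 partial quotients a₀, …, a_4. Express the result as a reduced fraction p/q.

8/5

Collapse the nested fraction from the inside out:
Start with 1.
1 + 1/(1/1) = 1 + 1/1 = 2/1
1 + 1/(2/1) = 1 + 1/2 = 3/2
1 + 1/(3/2) = 1 + 2/3 = 5/3
1 + 1/(5/3) = 1 + 3/5 = 8/5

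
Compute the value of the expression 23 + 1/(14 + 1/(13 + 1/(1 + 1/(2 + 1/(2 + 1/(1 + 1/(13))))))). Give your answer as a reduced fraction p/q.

a_0 = 23: 23/1
a_1 = 14: 323/14
a_2 = 13: 4222/183
a_3 = 1: 4545/197
a_4 = 2: 13312/577
a_5 = 2: 31169/1351
a_6 = 1: 44481/1928
a_7 = 13: 609422/26415

609422/26415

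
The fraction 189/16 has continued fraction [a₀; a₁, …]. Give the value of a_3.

Repeatedly divide and take the remainder:
189 ÷ 16 → quotient 11, remainder 13
16 ÷ 13 → quotient 1, remainder 3
13 ÷ 3 → quotient 4, remainder 1
3 ÷ 1 → quotient 3, remainder 0

3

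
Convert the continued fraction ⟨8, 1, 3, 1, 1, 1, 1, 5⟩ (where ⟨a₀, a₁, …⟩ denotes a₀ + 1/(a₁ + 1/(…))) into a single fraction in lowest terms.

1133/129

Use the convergent recurrence hₖ = aₖ·hₖ₋₁ + hₖ₋₂ (and likewise for the denominators kₖ):
a_0 = 8: 8/1
a_1 = 1: 9/1
a_2 = 3: 35/4
a_3 = 1: 44/5
a_4 = 1: 79/9
a_5 = 1: 123/14
a_6 = 1: 202/23
a_7 = 5: 1133/129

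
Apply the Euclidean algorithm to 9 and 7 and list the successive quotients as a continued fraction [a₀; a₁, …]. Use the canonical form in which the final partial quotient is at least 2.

9 = 1·7 + 2, so a_0 = 1
7 = 3·2 + 1, so a_1 = 3
2 = 2·1 + 0, so a_2 = 2

[1; 3, 2]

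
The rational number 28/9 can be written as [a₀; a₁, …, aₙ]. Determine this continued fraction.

Apply division with remainder until the remainder is 0:
⌊28/9⌋ = 3, remainder 1
⌊9/1⌋ = 9, remainder 0

[3; 9]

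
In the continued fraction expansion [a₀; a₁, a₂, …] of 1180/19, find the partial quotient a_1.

9

1180 = 62·19 + 2, so a_0 = 62
19 = 9·2 + 1, so a_1 = 9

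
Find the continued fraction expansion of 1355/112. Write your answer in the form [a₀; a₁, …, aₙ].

[12; 10, 5, 2]

1355 ÷ 112 → quotient 12, remainder 11
112 ÷ 11 → quotient 10, remainder 2
11 ÷ 2 → quotient 5, remainder 1
2 ÷ 1 → quotient 2, remainder 0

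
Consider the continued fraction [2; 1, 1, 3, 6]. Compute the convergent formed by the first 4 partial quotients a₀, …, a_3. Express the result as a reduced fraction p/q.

Start with 3.
1 + 1/(3/1) = 1 + 1/3 = 4/3
1 + 1/(4/3) = 1 + 3/4 = 7/4
2 + 1/(7/4) = 2 + 4/7 = 18/7

18/7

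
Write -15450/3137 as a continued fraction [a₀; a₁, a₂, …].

Run the Euclidean algorithm, recording each quotient:
⌊-15450/3137⌋ = -5, remainder 235
⌊3137/235⌋ = 13, remainder 82
⌊235/82⌋ = 2, remainder 71
⌊82/71⌋ = 1, remainder 11
⌊71/11⌋ = 6, remainder 5
⌊11/5⌋ = 2, remainder 1
⌊5/1⌋ = 5, remainder 0

[-5; 13, 2, 1, 6, 2, 5]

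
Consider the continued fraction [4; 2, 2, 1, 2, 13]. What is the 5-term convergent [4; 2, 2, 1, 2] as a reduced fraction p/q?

Start with 2.
1 + 1/(2/1) = 1 + 1/2 = 3/2
2 + 1/(3/2) = 2 + 2/3 = 8/3
2 + 1/(8/3) = 2 + 3/8 = 19/8
4 + 1/(19/8) = 4 + 8/19 = 84/19

84/19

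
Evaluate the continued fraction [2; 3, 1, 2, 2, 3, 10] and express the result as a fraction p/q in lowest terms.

Compute successive convergents:
a_0 = 2: 2/1
a_1 = 3: 7/3
a_2 = 1: 9/4
a_3 = 2: 25/11
a_4 = 2: 59/26
a_5 = 3: 202/89
a_6 = 10: 2079/916

2079/916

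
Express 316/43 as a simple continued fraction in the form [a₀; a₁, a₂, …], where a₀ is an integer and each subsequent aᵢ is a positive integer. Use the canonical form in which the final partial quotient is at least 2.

[7; 2, 1, 6, 2]

316 ÷ 43 → quotient 7, remainder 15
43 ÷ 15 → quotient 2, remainder 13
15 ÷ 13 → quotient 1, remainder 2
13 ÷ 2 → quotient 6, remainder 1
2 ÷ 1 → quotient 2, remainder 0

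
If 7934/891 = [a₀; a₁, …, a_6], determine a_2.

9

7934 ÷ 891 → quotient 8, remainder 806
891 ÷ 806 → quotient 1, remainder 85
806 ÷ 85 → quotient 9, remainder 41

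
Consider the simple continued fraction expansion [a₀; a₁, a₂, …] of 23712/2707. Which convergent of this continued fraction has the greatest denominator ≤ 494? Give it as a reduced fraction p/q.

a_0 = 8: 8/1  (≤ bound)
a_1 = 1: 9/1  (≤ bound)
a_2 = 3: 35/4  (≤ bound)
a_3 = 6: 219/25  (≤ bound)
a_4 = 3: 692/79  (≤ bound)
a_5 = 8: 5755/657  (> 494, stop)

692/79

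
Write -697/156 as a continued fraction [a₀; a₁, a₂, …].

⌊-697/156⌋ = -5, remainder 83
⌊156/83⌋ = 1, remainder 73
⌊83/73⌋ = 1, remainder 10
⌊73/10⌋ = 7, remainder 3
⌊10/3⌋ = 3, remainder 1
⌊3/1⌋ = 3, remainder 0

[-5; 1, 1, 7, 3, 3]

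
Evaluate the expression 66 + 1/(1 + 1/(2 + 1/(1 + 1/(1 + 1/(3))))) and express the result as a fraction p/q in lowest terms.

Work from the innermost term outward:
Start with 3.
1 + 1/(3/1) = 1 + 1/3 = 4/3
1 + 1/(4/3) = 1 + 3/4 = 7/4
2 + 1/(7/4) = 2 + 4/7 = 18/7
1 + 1/(18/7) = 1 + 7/18 = 25/18
66 + 1/(25/18) = 66 + 18/25 = 1668/25

1668/25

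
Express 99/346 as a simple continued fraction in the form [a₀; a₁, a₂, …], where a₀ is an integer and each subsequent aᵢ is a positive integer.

99 = 0·346 + 99, so a_0 = 0
346 = 3·99 + 49, so a_1 = 3
99 = 2·49 + 1, so a_2 = 2
49 = 49·1 + 0, so a_3 = 49

[0; 3, 2, 49]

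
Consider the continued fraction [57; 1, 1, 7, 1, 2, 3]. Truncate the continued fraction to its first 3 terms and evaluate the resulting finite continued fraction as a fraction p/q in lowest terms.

115/2

Use the convergent recurrence hₖ = aₖ·hₖ₋₁ + hₖ₋₂ (and likewise for the denominators kₖ):
a_0 = 57: 57/1
a_1 = 1: 58/1
a_2 = 1: 115/2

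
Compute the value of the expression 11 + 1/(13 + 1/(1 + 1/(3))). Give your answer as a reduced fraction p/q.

Compute successive convergents:
a_0 = 11: 11/1
a_1 = 13: 144/13
a_2 = 1: 155/14
a_3 = 3: 609/55

609/55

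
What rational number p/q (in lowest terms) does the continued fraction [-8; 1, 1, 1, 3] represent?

Starting at the tail and folding back:
Start with 3.
1 + 1/(3/1) = 1 + 1/3 = 4/3
1 + 1/(4/3) = 1 + 3/4 = 7/4
1 + 1/(7/4) = 1 + 4/7 = 11/7
-8 + 1/(11/7) = -8 + 7/11 = -81/11

-81/11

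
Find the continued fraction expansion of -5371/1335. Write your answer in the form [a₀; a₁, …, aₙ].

[-5; 1, 42, 15, 2]

⌊-5371/1335⌋ = -5, remainder 1304
⌊1335/1304⌋ = 1, remainder 31
⌊1304/31⌋ = 42, remainder 2
⌊31/2⌋ = 15, remainder 1
⌊2/1⌋ = 2, remainder 0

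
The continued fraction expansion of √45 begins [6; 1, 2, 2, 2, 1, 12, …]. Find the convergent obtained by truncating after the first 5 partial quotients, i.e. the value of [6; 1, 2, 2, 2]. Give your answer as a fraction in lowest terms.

114/17

Start with 2.
2 + 1/(2/1) = 2 + 1/2 = 5/2
2 + 1/(5/2) = 2 + 2/5 = 12/5
1 + 1/(12/5) = 1 + 5/12 = 17/12
6 + 1/(17/12) = 6 + 12/17 = 114/17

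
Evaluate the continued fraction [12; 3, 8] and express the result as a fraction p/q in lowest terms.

308/25

a_0 = 12: 12/1
a_1 = 3: 37/3
a_2 = 8: 308/25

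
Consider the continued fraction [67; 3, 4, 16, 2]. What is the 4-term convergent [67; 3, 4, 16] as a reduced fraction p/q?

Start with 16.
4 + 1/(16/1) = 4 + 1/16 = 65/16
3 + 1/(65/16) = 3 + 16/65 = 211/65
67 + 1/(211/65) = 67 + 65/211 = 14202/211

14202/211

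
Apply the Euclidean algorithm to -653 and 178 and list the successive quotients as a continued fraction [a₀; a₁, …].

[-4; 3, 59]

-653 = -4·178 + 59, so a_0 = -4
178 = 3·59 + 1, so a_1 = 3
59 = 59·1 + 0, so a_2 = 59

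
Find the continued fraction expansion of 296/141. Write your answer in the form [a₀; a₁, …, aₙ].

[2; 10, 14]

296 ÷ 141 → quotient 2, remainder 14
141 ÷ 14 → quotient 10, remainder 1
14 ÷ 1 → quotient 14, remainder 0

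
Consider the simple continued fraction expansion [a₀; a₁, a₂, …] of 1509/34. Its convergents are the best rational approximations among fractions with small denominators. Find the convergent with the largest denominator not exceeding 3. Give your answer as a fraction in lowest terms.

a_0 = 44: 44/1  (≤ bound)
a_1 = 2: 89/2  (≤ bound)
a_2 = 1: 133/3  (≤ bound)
a_3 = 1: 222/5  (> 3, stop)

133/3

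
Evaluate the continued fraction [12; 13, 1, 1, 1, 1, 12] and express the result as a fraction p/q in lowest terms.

10347/857

a_0 = 12: 12/1
a_1 = 13: 157/13
a_2 = 1: 169/14
a_3 = 1: 326/27
a_4 = 1: 495/41
a_5 = 1: 821/68
a_6 = 12: 10347/857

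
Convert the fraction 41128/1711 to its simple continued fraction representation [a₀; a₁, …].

[24; 26, 1, 2, 1, 3, 4]

41128 ÷ 1711 → quotient 24, remainder 64
1711 ÷ 64 → quotient 26, remainder 47
64 ÷ 47 → quotient 1, remainder 17
47 ÷ 17 → quotient 2, remainder 13
17 ÷ 13 → quotient 1, remainder 4
13 ÷ 4 → quotient 3, remainder 1
4 ÷ 1 → quotient 4, remainder 0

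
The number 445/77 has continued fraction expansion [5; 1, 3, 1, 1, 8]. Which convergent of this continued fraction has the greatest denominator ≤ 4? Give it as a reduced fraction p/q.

a_0 = 5: 5/1  (≤ bound)
a_1 = 1: 6/1  (≤ bound)
a_2 = 3: 23/4  (≤ bound)
a_3 = 1: 29/5  (> 4, stop)

23/4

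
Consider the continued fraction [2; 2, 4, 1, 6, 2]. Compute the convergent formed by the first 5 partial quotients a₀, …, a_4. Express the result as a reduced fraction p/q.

184/75

Start with 6.
1 + 1/(6/1) = 1 + 1/6 = 7/6
4 + 1/(7/6) = 4 + 6/7 = 34/7
2 + 1/(34/7) = 2 + 7/34 = 75/34
2 + 1/(75/34) = 2 + 34/75 = 184/75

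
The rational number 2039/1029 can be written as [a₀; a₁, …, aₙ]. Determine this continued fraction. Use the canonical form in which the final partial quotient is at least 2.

[1; 1, 53, 6, 3]

Repeatedly divide and take the remainder:
2039 ÷ 1029 → quotient 1, remainder 1010
1029 ÷ 1010 → quotient 1, remainder 19
1010 ÷ 19 → quotient 53, remainder 3
19 ÷ 3 → quotient 6, remainder 1
3 ÷ 1 → quotient 3, remainder 0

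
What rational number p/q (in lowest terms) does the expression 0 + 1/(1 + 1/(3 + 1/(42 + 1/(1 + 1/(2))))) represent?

387/515

Use the convergent recurrence hₖ = aₖ·hₖ₋₁ + hₖ₋₂ (and likewise for the denominators kₖ):
a_0 = 0: 0/1
a_1 = 1: 1/1
a_2 = 3: 3/4
a_3 = 42: 127/169
a_4 = 1: 130/173
a_5 = 2: 387/515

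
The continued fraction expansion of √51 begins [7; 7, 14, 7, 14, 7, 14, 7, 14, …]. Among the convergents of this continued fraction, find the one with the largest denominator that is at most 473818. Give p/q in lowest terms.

499850/69993

List convergents until the denominator exceeds the bound:
a_0 = 7: 7/1  (≤ bound)
a_1 = 7: 50/7  (≤ bound)
a_2 = 14: 707/99  (≤ bound)
a_3 = 7: 4999/700  (≤ bound)
a_4 = 14: 70693/9899  (≤ bound)
a_5 = 7: 499850/69993  (≤ bound)
a_6 = 14: 7068593/989801  (> 473818, stop)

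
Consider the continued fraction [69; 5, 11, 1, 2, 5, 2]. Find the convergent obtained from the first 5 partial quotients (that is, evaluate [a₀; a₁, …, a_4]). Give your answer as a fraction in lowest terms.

Start with 2.
1 + 1/(2/1) = 1 + 1/2 = 3/2
11 + 1/(3/2) = 11 + 2/3 = 35/3
5 + 1/(35/3) = 5 + 3/35 = 178/35
69 + 1/(178/35) = 69 + 35/178 = 12317/178

12317/178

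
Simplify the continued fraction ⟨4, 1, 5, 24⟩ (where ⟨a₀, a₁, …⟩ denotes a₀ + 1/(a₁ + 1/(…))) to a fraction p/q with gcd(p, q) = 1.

Use the convergent recurrence hₖ = aₖ·hₖ₋₁ + hₖ₋₂ (and likewise for the denominators kₖ):
a_0 = 4: 4/1
a_1 = 1: 5/1
a_2 = 5: 29/6
a_3 = 24: 701/145

701/145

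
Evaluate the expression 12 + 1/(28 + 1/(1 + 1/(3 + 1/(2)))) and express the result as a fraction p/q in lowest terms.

Build up convergents one term at a time:
a_0 = 12: 12/1
a_1 = 28: 337/28
a_2 = 1: 349/29
a_3 = 3: 1384/115
a_4 = 2: 3117/259

3117/259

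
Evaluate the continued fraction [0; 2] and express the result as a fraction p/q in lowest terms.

a_0 = 0: 0/1
a_1 = 2: 1/2

1/2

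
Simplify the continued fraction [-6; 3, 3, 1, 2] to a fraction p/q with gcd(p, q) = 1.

Compute successive convergents:
a_0 = -6: -6/1
a_1 = 3: -17/3
a_2 = 3: -57/10
a_3 = 1: -74/13
a_4 = 2: -205/36

-205/36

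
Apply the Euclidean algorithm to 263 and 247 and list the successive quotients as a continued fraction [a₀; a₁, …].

[1; 15, 2, 3, 2]

263 = 1·247 + 16, so a_0 = 1
247 = 15·16 + 7, so a_1 = 15
16 = 2·7 + 2, so a_2 = 2
7 = 3·2 + 1, so a_3 = 3
2 = 2·1 + 0, so a_4 = 2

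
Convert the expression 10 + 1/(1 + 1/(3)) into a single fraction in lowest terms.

43/4

a_0 = 10: 10/1
a_1 = 1: 11/1
a_2 = 3: 43/4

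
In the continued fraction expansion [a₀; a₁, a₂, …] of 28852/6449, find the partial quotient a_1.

28852 = 4·6449 + 3056, so a_0 = 4
6449 = 2·3056 + 337, so a_1 = 2

2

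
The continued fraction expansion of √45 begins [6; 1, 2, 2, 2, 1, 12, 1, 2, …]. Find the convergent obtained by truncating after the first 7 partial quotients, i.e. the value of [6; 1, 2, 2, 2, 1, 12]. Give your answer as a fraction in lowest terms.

2046/305

a_0 = 6: 6/1
a_1 = 1: 7/1
a_2 = 2: 20/3
a_3 = 2: 47/7
a_4 = 2: 114/17
a_5 = 1: 161/24
a_6 = 12: 2046/305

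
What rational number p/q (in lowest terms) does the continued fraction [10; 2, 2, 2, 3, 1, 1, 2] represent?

2510/241

a_0 = 10: 10/1
a_1 = 2: 21/2
a_2 = 2: 52/5
a_3 = 2: 125/12
a_4 = 3: 427/41
a_5 = 1: 552/53
a_6 = 1: 979/94
a_7 = 2: 2510/241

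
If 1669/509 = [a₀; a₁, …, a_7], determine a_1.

1669 ÷ 509 → quotient 3, remainder 142
509 ÷ 142 → quotient 3, remainder 83

3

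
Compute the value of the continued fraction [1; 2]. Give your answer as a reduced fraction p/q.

Collapse the nested fraction from the inside out:
Start with 2.
1 + 1/(2/1) = 1 + 1/2 = 3/2

3/2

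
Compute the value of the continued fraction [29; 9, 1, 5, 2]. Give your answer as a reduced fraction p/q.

Work from the innermost term outward:
Start with 2.
5 + 1/(2/1) = 5 + 1/2 = 11/2
1 + 1/(11/2) = 1 + 2/11 = 13/11
9 + 1/(13/11) = 9 + 11/13 = 128/13
29 + 1/(128/13) = 29 + 13/128 = 3725/128

3725/128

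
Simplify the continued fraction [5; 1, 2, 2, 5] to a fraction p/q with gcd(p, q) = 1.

Start with 5.
2 + 1/(5/1) = 2 + 1/5 = 11/5
2 + 1/(11/5) = 2 + 5/11 = 27/11
1 + 1/(27/11) = 1 + 11/27 = 38/27
5 + 1/(38/27) = 5 + 27/38 = 217/38

217/38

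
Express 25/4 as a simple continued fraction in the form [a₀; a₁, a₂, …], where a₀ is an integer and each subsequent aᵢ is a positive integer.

Apply division with remainder until the remainder is 0:
25 ÷ 4 → quotient 6, remainder 1
4 ÷ 1 → quotient 4, remainder 0

[6; 4]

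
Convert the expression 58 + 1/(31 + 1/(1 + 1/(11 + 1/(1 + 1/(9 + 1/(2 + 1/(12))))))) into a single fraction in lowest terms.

6263321/107930

Compute successive convergents:
a_0 = 58: 58/1
a_1 = 31: 1799/31
a_2 = 1: 1857/32
a_3 = 11: 22226/383
a_4 = 1: 24083/415
a_5 = 9: 238973/4118
a_6 = 2: 502029/8651
a_7 = 12: 6263321/107930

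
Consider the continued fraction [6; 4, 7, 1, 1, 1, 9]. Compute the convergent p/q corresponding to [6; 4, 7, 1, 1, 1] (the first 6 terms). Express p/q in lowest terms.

593/95

Build up convergents one term at a time:
a_0 = 6: 6/1
a_1 = 4: 25/4
a_2 = 7: 181/29
a_3 = 1: 206/33
a_4 = 1: 387/62
a_5 = 1: 593/95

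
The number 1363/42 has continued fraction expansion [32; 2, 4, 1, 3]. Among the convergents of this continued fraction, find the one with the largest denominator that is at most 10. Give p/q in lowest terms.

a_0 = 32: 32/1  (≤ bound)
a_1 = 2: 65/2  (≤ bound)
a_2 = 4: 292/9  (≤ bound)
a_3 = 1: 357/11  (> 10, stop)

292/9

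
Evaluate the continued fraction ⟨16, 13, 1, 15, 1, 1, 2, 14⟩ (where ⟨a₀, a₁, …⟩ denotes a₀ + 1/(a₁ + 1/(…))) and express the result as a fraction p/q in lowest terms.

Starting at the tail and folding back:
Start with 14.
2 + 1/(14/1) = 2 + 1/14 = 29/14
1 + 1/(29/14) = 1 + 14/29 = 43/29
1 + 1/(43/29) = 1 + 29/43 = 72/43
15 + 1/(72/43) = 15 + 43/72 = 1123/72
1 + 1/(1123/72) = 1 + 72/1123 = 1195/1123
13 + 1/(1195/1123) = 13 + 1123/1195 = 16658/1195
16 + 1/(16658/1195) = 16 + 1195/16658 = 267723/16658

267723/16658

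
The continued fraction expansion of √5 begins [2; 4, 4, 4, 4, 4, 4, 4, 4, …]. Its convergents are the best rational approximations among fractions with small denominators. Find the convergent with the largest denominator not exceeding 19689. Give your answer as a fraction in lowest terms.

List convergents until the denominator exceeds the bound:
a_0 = 2: 2/1  (≤ bound)
a_1 = 4: 9/4  (≤ bound)
a_2 = 4: 38/17  (≤ bound)
a_3 = 4: 161/72  (≤ bound)
a_4 = 4: 682/305  (≤ bound)
a_5 = 4: 2889/1292  (≤ bound)
a_6 = 4: 12238/5473  (≤ bound)
a_7 = 4: 51841/23184  (> 19689, stop)

12238/5473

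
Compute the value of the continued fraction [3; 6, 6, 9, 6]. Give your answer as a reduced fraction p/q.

Collapse the nested fraction from the inside out:
Start with 6.
9 + 1/(6/1) = 9 + 1/6 = 55/6
6 + 1/(55/6) = 6 + 6/55 = 336/55
6 + 1/(336/55) = 6 + 55/336 = 2071/336
3 + 1/(2071/336) = 3 + 336/2071 = 6549/2071

6549/2071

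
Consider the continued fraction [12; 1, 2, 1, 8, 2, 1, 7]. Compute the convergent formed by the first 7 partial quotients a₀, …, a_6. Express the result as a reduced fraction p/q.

Start with 1.
2 + 1/(1/1) = 2 + 1/1 = 3/1
8 + 1/(3/1) = 8 + 1/3 = 25/3
1 + 1/(25/3) = 1 + 3/25 = 28/25
2 + 1/(28/25) = 2 + 25/28 = 81/28
1 + 1/(81/28) = 1 + 28/81 = 109/81
12 + 1/(109/81) = 12 + 81/109 = 1389/109

1389/109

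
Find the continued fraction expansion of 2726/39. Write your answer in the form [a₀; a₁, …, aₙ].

2726 = 69·39 + 35, so a_0 = 69
39 = 1·35 + 4, so a_1 = 1
35 = 8·4 + 3, so a_2 = 8
4 = 1·3 + 1, so a_3 = 1
3 = 3·1 + 0, so a_4 = 3

[69; 1, 8, 1, 3]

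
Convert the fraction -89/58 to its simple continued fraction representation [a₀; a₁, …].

[-2; 2, 6, 1, 3]

-89 ÷ 58 → quotient -2, remainder 27
58 ÷ 27 → quotient 2, remainder 4
27 ÷ 4 → quotient 6, remainder 3
4 ÷ 3 → quotient 1, remainder 1
3 ÷ 1 → quotient 3, remainder 0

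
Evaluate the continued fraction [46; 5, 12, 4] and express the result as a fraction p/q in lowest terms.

11503/249

Compute successive convergents:
a_0 = 46: 46/1
a_1 = 5: 231/5
a_2 = 12: 2818/61
a_3 = 4: 11503/249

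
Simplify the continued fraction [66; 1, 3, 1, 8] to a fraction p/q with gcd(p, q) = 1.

a_0 = 66: 66/1
a_1 = 1: 67/1
a_2 = 3: 267/4
a_3 = 1: 334/5
a_4 = 8: 2939/44

2939/44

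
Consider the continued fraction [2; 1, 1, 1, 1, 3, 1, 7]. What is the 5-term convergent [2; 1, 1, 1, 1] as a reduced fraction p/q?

13/5

Build up convergents one term at a time:
a_0 = 2: 2/1
a_1 = 1: 3/1
a_2 = 1: 5/2
a_3 = 1: 8/3
a_4 = 1: 13/5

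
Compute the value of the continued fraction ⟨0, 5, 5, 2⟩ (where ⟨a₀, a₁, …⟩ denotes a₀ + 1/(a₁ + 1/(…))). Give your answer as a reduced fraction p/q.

11/57

Use the convergent recurrence hₖ = aₖ·hₖ₋₁ + hₖ₋₂ (and likewise for the denominators kₖ):
a_0 = 0: 0/1
a_1 = 5: 1/5
a_2 = 5: 5/26
a_3 = 2: 11/57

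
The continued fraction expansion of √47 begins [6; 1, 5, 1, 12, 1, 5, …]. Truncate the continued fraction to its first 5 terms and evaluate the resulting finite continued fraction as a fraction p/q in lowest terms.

617/90

a_0 = 6: 6/1
a_1 = 1: 7/1
a_2 = 5: 41/6
a_3 = 1: 48/7
a_4 = 12: 617/90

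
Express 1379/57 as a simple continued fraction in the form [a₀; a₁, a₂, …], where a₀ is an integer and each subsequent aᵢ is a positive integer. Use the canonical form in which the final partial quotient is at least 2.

[24; 5, 5, 2]

Run the Euclidean algorithm, recording each quotient:
1379 = 24·57 + 11, so a_0 = 24
57 = 5·11 + 2, so a_1 = 5
11 = 5·2 + 1, so a_2 = 5
2 = 2·1 + 0, so a_3 = 2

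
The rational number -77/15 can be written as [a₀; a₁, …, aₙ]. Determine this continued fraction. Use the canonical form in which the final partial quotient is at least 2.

[-6; 1, 6, 2]

Run the Euclidean algorithm, recording each quotient:
⌊-77/15⌋ = -6, remainder 13
⌊15/13⌋ = 1, remainder 2
⌊13/2⌋ = 6, remainder 1
⌊2/1⌋ = 2, remainder 0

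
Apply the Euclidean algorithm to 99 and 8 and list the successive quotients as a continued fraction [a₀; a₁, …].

Apply division with remainder until the remainder is 0:
99 = 12·8 + 3, so a_0 = 12
8 = 2·3 + 2, so a_1 = 2
3 = 1·2 + 1, so a_2 = 1
2 = 2·1 + 0, so a_3 = 2

[12; 2, 1, 2]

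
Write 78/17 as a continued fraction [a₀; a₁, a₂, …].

Run the Euclidean algorithm, recording each quotient:
⌊78/17⌋ = 4, remainder 10
⌊17/10⌋ = 1, remainder 7
⌊10/7⌋ = 1, remainder 3
⌊7/3⌋ = 2, remainder 1
⌊3/1⌋ = 3, remainder 0

[4; 1, 1, 2, 3]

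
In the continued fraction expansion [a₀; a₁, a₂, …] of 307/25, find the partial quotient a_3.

1

⌊307/25⌋ = 12, remainder 7
⌊25/7⌋ = 3, remainder 4
⌊7/4⌋ = 1, remainder 3
⌊4/3⌋ = 1, remainder 1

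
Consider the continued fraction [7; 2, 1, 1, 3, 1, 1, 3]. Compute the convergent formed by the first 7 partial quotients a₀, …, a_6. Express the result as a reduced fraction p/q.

Compute successive convergents:
a_0 = 7: 7/1
a_1 = 2: 15/2
a_2 = 1: 22/3
a_3 = 1: 37/5
a_4 = 3: 133/18
a_5 = 1: 170/23
a_6 = 1: 303/41

303/41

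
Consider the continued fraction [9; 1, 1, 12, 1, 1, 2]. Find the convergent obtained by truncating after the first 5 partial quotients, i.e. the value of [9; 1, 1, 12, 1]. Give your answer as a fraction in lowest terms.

a_0 = 9: 9/1
a_1 = 1: 10/1
a_2 = 1: 19/2
a_3 = 12: 238/25
a_4 = 1: 257/27

257/27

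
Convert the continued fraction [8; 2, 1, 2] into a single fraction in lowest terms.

67/8

Use the convergent recurrence hₖ = aₖ·hₖ₋₁ + hₖ₋₂ (and likewise for the denominators kₖ):
a_0 = 8: 8/1
a_1 = 2: 17/2
a_2 = 1: 25/3
a_3 = 2: 67/8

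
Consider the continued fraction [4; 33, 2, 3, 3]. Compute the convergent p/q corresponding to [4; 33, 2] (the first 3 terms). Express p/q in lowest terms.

270/67

Collapse the nested fraction from the inside out:
Start with 2.
33 + 1/(2/1) = 33 + 1/2 = 67/2
4 + 1/(67/2) = 4 + 2/67 = 270/67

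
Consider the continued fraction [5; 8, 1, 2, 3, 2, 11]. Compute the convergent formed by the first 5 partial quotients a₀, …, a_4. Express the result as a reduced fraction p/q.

Compute successive convergents:
a_0 = 5: 5/1
a_1 = 8: 41/8
a_2 = 1: 46/9
a_3 = 2: 133/26
a_4 = 3: 445/87

445/87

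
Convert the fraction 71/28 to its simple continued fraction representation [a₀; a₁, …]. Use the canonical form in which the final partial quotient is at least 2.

⌊71/28⌋ = 2, remainder 15
⌊28/15⌋ = 1, remainder 13
⌊15/13⌋ = 1, remainder 2
⌊13/2⌋ = 6, remainder 1
⌊2/1⌋ = 2, remainder 0

[2; 1, 1, 6, 2]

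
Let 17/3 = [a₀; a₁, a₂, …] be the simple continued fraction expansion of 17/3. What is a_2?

⌊17/3⌋ = 5, remainder 2
⌊3/2⌋ = 1, remainder 1
⌊2/1⌋ = 2, remainder 0

2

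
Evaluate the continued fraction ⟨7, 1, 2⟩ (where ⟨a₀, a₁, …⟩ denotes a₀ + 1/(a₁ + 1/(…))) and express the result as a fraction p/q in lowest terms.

Collapse the nested fraction from the inside out:
Start with 2.
1 + 1/(2/1) = 1 + 1/2 = 3/2
7 + 1/(3/2) = 7 + 2/3 = 23/3

23/3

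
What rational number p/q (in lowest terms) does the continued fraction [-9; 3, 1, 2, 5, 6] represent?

a_0 = -9: -9/1
a_1 = 3: -26/3
a_2 = 1: -35/4
a_3 = 2: -96/11
a_4 = 5: -515/59
a_5 = 6: -3186/365

-3186/365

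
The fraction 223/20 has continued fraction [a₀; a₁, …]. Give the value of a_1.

6

Run the Euclidean algorithm, recording each quotient:
223 = 11·20 + 3, so a_0 = 11
20 = 6·3 + 2, so a_1 = 6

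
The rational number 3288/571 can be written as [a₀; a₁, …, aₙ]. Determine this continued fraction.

[5; 1, 3, 7, 3, 1, 4]

3288 = 5·571 + 433, so a_0 = 5
571 = 1·433 + 138, so a_1 = 1
433 = 3·138 + 19, so a_2 = 3
138 = 7·19 + 5, so a_3 = 7
19 = 3·5 + 4, so a_4 = 3
5 = 1·4 + 1, so a_5 = 1
4 = 4·1 + 0, so a_6 = 4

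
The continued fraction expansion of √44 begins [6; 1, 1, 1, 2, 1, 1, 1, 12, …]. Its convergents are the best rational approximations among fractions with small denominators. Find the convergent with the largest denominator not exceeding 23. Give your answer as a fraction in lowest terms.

List convergents until the denominator exceeds the bound:
a_0 = 6: 6/1  (≤ bound)
a_1 = 1: 7/1  (≤ bound)
a_2 = 1: 13/2  (≤ bound)
a_3 = 1: 20/3  (≤ bound)
a_4 = 2: 53/8  (≤ bound)
a_5 = 1: 73/11  (≤ bound)
a_6 = 1: 126/19  (≤ bound)
a_7 = 1: 199/30  (> 23, stop)

126/19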